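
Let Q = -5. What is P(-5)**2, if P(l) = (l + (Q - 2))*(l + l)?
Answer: 14400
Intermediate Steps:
P(l) = 2*l*(-7 + l) (P(l) = (l + (-5 - 2))*(l + l) = (l - 7)*(2*l) = (-7 + l)*(2*l) = 2*l*(-7 + l))
P(-5)**2 = (2*(-5)*(-7 - 5))**2 = (2*(-5)*(-12))**2 = 120**2 = 14400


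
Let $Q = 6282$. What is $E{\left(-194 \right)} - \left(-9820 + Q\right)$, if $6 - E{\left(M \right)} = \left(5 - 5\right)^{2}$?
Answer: $3544$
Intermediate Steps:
$E{\left(M \right)} = 6$ ($E{\left(M \right)} = 6 - \left(5 - 5\right)^{2} = 6 - 0^{2} = 6 - 0 = 6 + 0 = 6$)
$E{\left(-194 \right)} - \left(-9820 + Q\right) = 6 + \left(9820 - 6282\right) = 6 + 3538 = 3544$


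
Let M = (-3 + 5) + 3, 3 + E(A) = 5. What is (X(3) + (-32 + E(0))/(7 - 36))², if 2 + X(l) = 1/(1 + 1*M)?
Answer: 19321/30276 ≈ 0.63816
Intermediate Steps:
E(A) = 2 (E(A) = -3 + 5 = 2)
M = 5 (M = 2 + 3 = 5)
X(l) = -11/6 (X(l) = -2 + 1/(1 + 1*5) = -2 + 1/(1 + 5) = -2 + 1/6 = -2 + ⅙ = -11/6)
(X(3) + (-32 + E(0))/(7 - 36))² = (-11/6 + (-32 + 2)/(7 - 36))² = (-11/6 - 30/(-29))² = (-11/6 - 30*(-1/29))² = (-11/6 + 30/29)² = (-139/174)² = 19321/30276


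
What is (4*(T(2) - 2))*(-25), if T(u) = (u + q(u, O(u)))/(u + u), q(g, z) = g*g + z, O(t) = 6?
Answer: -100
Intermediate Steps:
q(g, z) = z + g² (q(g, z) = g² + z = z + g²)
T(u) = (6 + u + u²)/(2*u) (T(u) = (u + (6 + u²))/(u + u) = (6 + u + u²)/((2*u)) = (6 + u + u²)*(1/(2*u)) = (6 + u + u²)/(2*u))
(4*(T(2) - 2))*(-25) = (4*((½)*(6 + 2 + 2²)/2 - 2))*(-25) = (4*((½)*(½)*(6 + 2 + 4) - 2))*(-25) = (4*((½)*(½)*12 - 2))*(-25) = (4*(3 - 2))*(-25) = (4*1)*(-25) = 4*(-25) = -100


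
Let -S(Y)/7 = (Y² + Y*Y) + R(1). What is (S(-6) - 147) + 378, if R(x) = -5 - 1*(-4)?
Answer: -266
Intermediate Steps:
R(x) = -1 (R(x) = -5 + 4 = -1)
S(Y) = 7 - 14*Y² (S(Y) = -7*((Y² + Y*Y) - 1) = -7*((Y² + Y²) - 1) = -7*(2*Y² - 1) = -7*(-1 + 2*Y²) = 7 - 14*Y²)
(S(-6) - 147) + 378 = ((7 - 14*(-6)²) - 147) + 378 = ((7 - 14*36) - 147) + 378 = ((7 - 504) - 147) + 378 = (-497 - 147) + 378 = -644 + 378 = -266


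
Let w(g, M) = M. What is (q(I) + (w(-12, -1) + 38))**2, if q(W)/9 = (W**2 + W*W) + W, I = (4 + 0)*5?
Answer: 55011889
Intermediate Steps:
I = 20 (I = 4*5 = 20)
q(W) = 9*W + 18*W**2 (q(W) = 9*((W**2 + W*W) + W) = 9*((W**2 + W**2) + W) = 9*(2*W**2 + W) = 9*(W + 2*W**2) = 9*W + 18*W**2)
(q(I) + (w(-12, -1) + 38))**2 = (9*20*(1 + 2*20) + (-1 + 38))**2 = (9*20*(1 + 40) + 37)**2 = (9*20*41 + 37)**2 = (7380 + 37)**2 = 7417**2 = 55011889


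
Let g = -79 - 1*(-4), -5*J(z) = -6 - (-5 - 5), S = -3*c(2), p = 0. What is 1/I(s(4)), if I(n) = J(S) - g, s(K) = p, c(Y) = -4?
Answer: 5/371 ≈ 0.013477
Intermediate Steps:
s(K) = 0
S = 12 (S = -3*(-4) = 12)
J(z) = -4/5 (J(z) = -(-6 - (-5 - 5))/5 = -(-6 - 1*(-10))/5 = -(-6 + 10)/5 = -1/5*4 = -4/5)
g = -75 (g = -79 + 4 = -75)
I(n) = 371/5 (I(n) = -4/5 - 1*(-75) = -4/5 + 75 = 371/5)
1/I(s(4)) = 1/(371/5) = 5/371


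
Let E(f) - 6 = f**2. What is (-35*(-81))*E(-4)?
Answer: 62370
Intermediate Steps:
E(f) = 6 + f**2
(-35*(-81))*E(-4) = (-35*(-81))*(6 + (-4)**2) = 2835*(6 + 16) = 2835*22 = 62370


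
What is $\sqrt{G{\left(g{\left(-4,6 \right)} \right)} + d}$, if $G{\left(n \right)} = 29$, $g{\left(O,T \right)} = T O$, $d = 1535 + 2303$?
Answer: $\sqrt{3867} \approx 62.185$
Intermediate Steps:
$d = 3838$
$g{\left(O,T \right)} = O T$
$\sqrt{G{\left(g{\left(-4,6 \right)} \right)} + d} = \sqrt{29 + 3838} = \sqrt{3867}$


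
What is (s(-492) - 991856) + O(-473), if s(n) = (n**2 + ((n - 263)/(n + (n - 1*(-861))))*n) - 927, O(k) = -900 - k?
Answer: -754166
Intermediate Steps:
s(n) = -927 + n**2 + n*(-263 + n)/(861 + 2*n) (s(n) = (n**2 + ((-263 + n)/(n + (n + 861)))*n) - 927 = (n**2 + ((-263 + n)/(n + (861 + n)))*n) - 927 = (n**2 + ((-263 + n)/(861 + 2*n))*n) - 927 = (n**2 + n*(-263 + n)/(861 + 2*n)) - 927 = -927 + n**2 + n*(-263 + n)/(861 + 2*n))
(s(-492) - 991856) + O(-473) = ((-798147 - 2117*(-492) + 2*(-492)**3 + 862*(-492)**2)/(861 + 2*(-492)) - 991856) + (-900 - 1*(-473)) = ((-798147 + 1041564 + 2*(-119095488) + 862*242064)/(861 - 984) - 991856) + (-900 + 473) = ((-798147 + 1041564 - 238190976 + 208659168)/(-123) - 991856) - 427 = (-1/123*(-29288391) - 991856) - 427 = (238117 - 991856) - 427 = -753739 - 427 = -754166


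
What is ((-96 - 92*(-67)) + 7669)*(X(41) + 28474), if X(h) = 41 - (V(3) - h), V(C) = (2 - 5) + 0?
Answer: 392314983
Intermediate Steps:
V(C) = -3 (V(C) = -3 + 0 = -3)
X(h) = 44 + h (X(h) = 41 - (-3 - h) = 41 + (3 + h) = 44 + h)
((-96 - 92*(-67)) + 7669)*(X(41) + 28474) = ((-96 - 92*(-67)) + 7669)*((44 + 41) + 28474) = ((-96 + 6164) + 7669)*(85 + 28474) = (6068 + 7669)*28559 = 13737*28559 = 392314983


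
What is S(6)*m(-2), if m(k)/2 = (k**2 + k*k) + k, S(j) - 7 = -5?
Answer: 24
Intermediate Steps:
S(j) = 2 (S(j) = 7 - 5 = 2)
m(k) = 2*k + 4*k**2 (m(k) = 2*((k**2 + k*k) + k) = 2*((k**2 + k**2) + k) = 2*(2*k**2 + k) = 2*(k + 2*k**2) = 2*k + 4*k**2)
S(6)*m(-2) = 2*(2*(-2)*(1 + 2*(-2))) = 2*(2*(-2)*(1 - 4)) = 2*(2*(-2)*(-3)) = 2*12 = 24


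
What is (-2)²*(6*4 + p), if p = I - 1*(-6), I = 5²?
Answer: 220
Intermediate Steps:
I = 25
p = 31 (p = 25 - 1*(-6) = 25 + 6 = 31)
(-2)²*(6*4 + p) = (-2)²*(6*4 + 31) = 4*(24 + 31) = 4*55 = 220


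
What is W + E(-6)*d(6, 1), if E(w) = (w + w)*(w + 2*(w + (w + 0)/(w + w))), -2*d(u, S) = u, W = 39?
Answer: -573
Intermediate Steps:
d(u, S) = -u/2
E(w) = 2*w*(1 + 3*w) (E(w) = (2*w)*(w + 2*(w + w/((2*w)))) = (2*w)*(w + 2*(w + w*(1/(2*w)))) = (2*w)*(w + 2*(w + ½)) = (2*w)*(w + 2*(½ + w)) = (2*w)*(w + (1 + 2*w)) = (2*w)*(1 + 3*w) = 2*w*(1 + 3*w))
W + E(-6)*d(6, 1) = 39 + (2*(-6)*(1 + 3*(-6)))*(-½*6) = 39 + (2*(-6)*(1 - 18))*(-3) = 39 + (2*(-6)*(-17))*(-3) = 39 + 204*(-3) = 39 - 612 = -573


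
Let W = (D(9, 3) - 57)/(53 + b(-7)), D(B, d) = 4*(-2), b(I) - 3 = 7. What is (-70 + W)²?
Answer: 20025625/3969 ≈ 5045.5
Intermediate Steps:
b(I) = 10 (b(I) = 3 + 7 = 10)
D(B, d) = -8
W = -65/63 (W = (-8 - 57)/(53 + 10) = -65/63 ≈ -1.0317)
(-70 + W)² = (-70 - 65/63)² = (-4475/63)² = 20025625/3969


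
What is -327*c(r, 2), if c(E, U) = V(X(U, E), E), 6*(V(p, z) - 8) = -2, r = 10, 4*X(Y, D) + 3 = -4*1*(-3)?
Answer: -2507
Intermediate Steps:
X(Y, D) = 9/4 (X(Y, D) = -¾ + (-4*1*(-3))/4 = -¾ + (-4*(-3))/4 = -¾ + (¼)*12 = -¾ + 3 = 9/4)
V(p, z) = 23/3 (V(p, z) = 8 + (⅙)*(-2) = 8 - ⅓ = 23/3)
c(E, U) = 23/3
-327*c(r, 2) = -327*23/3 = -2507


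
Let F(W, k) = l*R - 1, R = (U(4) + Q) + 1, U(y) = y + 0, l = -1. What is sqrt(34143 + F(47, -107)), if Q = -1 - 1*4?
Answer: sqrt(34142) ≈ 184.78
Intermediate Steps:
U(y) = y
Q = -5 (Q = -1 - 4 = -5)
R = 0 (R = (4 - 5) + 1 = -1 + 1 = 0)
F(W, k) = -1 (F(W, k) = -1*0 - 1 = 0 - 1 = -1)
sqrt(34143 + F(47, -107)) = sqrt(34143 - 1) = sqrt(34142)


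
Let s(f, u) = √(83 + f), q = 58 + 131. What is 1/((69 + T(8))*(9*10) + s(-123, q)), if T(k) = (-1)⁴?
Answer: 315/1984502 - I*√10/19845020 ≈ 0.00015873 - 1.5935e-7*I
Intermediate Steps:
T(k) = 1
q = 189
1/((69 + T(8))*(9*10) + s(-123, q)) = 1/((69 + 1)*(9*10) + √(83 - 123)) = 1/(70*90 + √(-40)) = 1/(6300 + 2*I*√10)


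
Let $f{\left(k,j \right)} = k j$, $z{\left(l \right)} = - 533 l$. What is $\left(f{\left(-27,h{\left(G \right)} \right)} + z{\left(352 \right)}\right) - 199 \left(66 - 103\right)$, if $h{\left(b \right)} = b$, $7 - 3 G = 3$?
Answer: $-180289$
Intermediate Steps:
$G = \frac{4}{3}$ ($G = \frac{7}{3} - 1 = \frac{4}{3} \approx 1.3333$)
$f{\left(k,j \right)} = j k$
$\left(f{\left(-27,h{\left(G \right)} \right)} + z{\left(352 \right)}\right) - 199 \left(66 - 103\right) = \left(\frac{4}{3} \left(-27\right) - 187616\right) - 199 \left(66 - 103\right) = \left(-36 - 187616\right) - -7363 = -187652 + 7363 = -180289$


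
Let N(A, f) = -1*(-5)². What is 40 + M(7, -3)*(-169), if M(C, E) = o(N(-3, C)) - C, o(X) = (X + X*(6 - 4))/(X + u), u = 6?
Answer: 10562/19 ≈ 555.89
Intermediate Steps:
N(A, f) = -25 (N(A, f) = -1*25 = -25)
o(X) = 3*X/(6 + X) (o(X) = (X + X*(6 - 4))/(X + 6) = (X + X*2)/(6 + X) = (X + 2*X)/(6 + X) = (3*X)/(6 + X) = 3*X/(6 + X))
M(C, E) = 75/19 - C (M(C, E) = 3*(-25)/(6 - 25) - C = 3*(-25)/(-19) - C = 3*(-25)*(-1/19) - C = 75/19 - C)
40 + M(7, -3)*(-169) = 40 + (75/19 - 1*7)*(-169) = 40 + (75/19 - 7)*(-169) = 40 - 58/19*(-169) = 40 + 9802/19 = 10562/19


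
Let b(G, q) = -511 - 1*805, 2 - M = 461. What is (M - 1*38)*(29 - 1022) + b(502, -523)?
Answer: 492205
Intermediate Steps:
M = -459 (M = 2 - 1*461 = 2 - 461 = -459)
b(G, q) = -1316 (b(G, q) = -511 - 805 = -1316)
(M - 1*38)*(29 - 1022) + b(502, -523) = (-459 - 1*38)*(29 - 1022) - 1316 = (-459 - 38)*(-993) - 1316 = -497*(-993) - 1316 = 493521 - 1316 = 492205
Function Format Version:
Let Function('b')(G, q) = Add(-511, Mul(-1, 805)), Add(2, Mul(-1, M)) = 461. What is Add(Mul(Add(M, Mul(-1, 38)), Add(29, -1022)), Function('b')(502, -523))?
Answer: 492205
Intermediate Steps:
M = -459 (M = Add(2, Mul(-1, 461)) = Add(2, -461) = -459)
Function('b')(G, q) = -1316 (Function('b')(G, q) = Add(-511, -805) = -1316)
Add(Mul(Add(M, Mul(-1, 38)), Add(29, -1022)), Function('b')(502, -523)) = Add(Mul(Add(-459, Mul(-1, 38)), Add(29, -1022)), -1316) = Add(Mul(Add(-459, -38), -993), -1316) = Add(Mul(-497, -993), -1316) = Add(493521, -1316) = 492205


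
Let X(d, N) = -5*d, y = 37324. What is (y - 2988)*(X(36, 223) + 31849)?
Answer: 1087386784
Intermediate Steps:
(y - 2988)*(X(36, 223) + 31849) = (37324 - 2988)*(-5*36 + 31849) = 34336*(-180 + 31849) = 34336*31669 = 1087386784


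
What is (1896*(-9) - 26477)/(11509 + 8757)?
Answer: -43541/20266 ≈ -2.1485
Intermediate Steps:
(1896*(-9) - 26477)/(11509 + 8757) = (-17064 - 26477)/20266 = -43541*1/20266 = -43541/20266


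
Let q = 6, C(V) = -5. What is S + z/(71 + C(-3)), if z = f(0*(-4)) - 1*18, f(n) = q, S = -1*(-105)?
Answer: 1153/11 ≈ 104.82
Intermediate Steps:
S = 105
f(n) = 6
z = -12 (z = 6 - 1*18 = 6 - 18 = -12)
S + z/(71 + C(-3)) = 105 - 12/(71 - 5) = 105 - 12/66 = 105 + (1/66)*(-12) = 105 - 2/11 = 1153/11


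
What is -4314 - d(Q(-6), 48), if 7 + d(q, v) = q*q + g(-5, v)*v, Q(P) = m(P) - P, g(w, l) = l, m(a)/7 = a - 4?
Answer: -10707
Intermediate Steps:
m(a) = -28 + 7*a (m(a) = 7*(a - 4) = 7*(-4 + a) = -28 + 7*a)
Q(P) = -28 + 6*P (Q(P) = (-28 + 7*P) - P = -28 + 6*P)
d(q, v) = -7 + q**2 + v**2 (d(q, v) = -7 + (q*q + v*v) = -7 + (q**2 + v**2) = -7 + q**2 + v**2)
-4314 - d(Q(-6), 48) = -4314 - (-7 + (-28 + 6*(-6))**2 + 48**2) = -4314 - (-7 + (-28 - 36)**2 + 2304) = -4314 - (-7 + (-64)**2 + 2304) = -4314 - (-7 + 4096 + 2304) = -4314 - 1*6393 = -4314 - 6393 = -10707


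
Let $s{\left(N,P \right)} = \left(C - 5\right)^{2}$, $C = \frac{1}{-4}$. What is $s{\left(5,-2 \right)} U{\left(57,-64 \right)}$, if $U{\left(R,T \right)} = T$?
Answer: $-1764$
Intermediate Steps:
$C = - \frac{1}{4} \approx -0.25$
$s{\left(N,P \right)} = \frac{441}{16}$ ($s{\left(N,P \right)} = \left(- \frac{1}{4} - 5\right)^{2} = \left(- \frac{21}{4}\right)^{2} = \frac{441}{16}$)
$s{\left(5,-2 \right)} U{\left(57,-64 \right)} = \frac{441}{16} \left(-64\right) = -1764$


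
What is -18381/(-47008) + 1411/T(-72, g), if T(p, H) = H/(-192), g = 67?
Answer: -12733799769/3149536 ≈ -4043.1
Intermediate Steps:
T(p, H) = -H/192 (T(p, H) = H*(-1/192) = -H/192)
-18381/(-47008) + 1411/T(-72, g) = -18381/(-47008) + 1411/((-1/192*67)) = -18381*(-1/47008) + 1411/(-67/192) = 18381/47008 + 1411*(-192/67) = 18381/47008 - 270912/67 = -12733799769/3149536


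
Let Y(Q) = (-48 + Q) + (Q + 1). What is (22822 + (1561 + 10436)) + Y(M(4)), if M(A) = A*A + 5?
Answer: 34814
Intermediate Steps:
M(A) = 5 + A² (M(A) = A² + 5 = 5 + A²)
Y(Q) = -47 + 2*Q (Y(Q) = (-48 + Q) + (1 + Q) = -47 + 2*Q)
(22822 + (1561 + 10436)) + Y(M(4)) = (22822 + (1561 + 10436)) + (-47 + 2*(5 + 4²)) = (22822 + 11997) + (-47 + 2*(5 + 16)) = 34819 + (-47 + 2*21) = 34819 + (-47 + 42) = 34819 - 5 = 34814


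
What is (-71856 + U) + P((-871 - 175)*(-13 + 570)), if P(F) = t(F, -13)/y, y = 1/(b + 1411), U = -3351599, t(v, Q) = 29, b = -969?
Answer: -3410637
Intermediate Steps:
y = 1/442 (y = 1/(-969 + 1411) = 1/442 ≈ 0.0022624)
P(F) = 12818 (P(F) = 29/(1/442) = 29*442 = 12818)
(-71856 + U) + P((-871 - 175)*(-13 + 570)) = (-71856 - 3351599) + 12818 = -3423455 + 12818 = -3410637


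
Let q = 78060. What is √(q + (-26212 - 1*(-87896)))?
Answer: 4*√8734 ≈ 373.82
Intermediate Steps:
√(q + (-26212 - 1*(-87896))) = √(78060 + (-26212 - 1*(-87896))) = √(78060 + (-26212 + 87896)) = √(78060 + 61684) = √139744 = 4*√8734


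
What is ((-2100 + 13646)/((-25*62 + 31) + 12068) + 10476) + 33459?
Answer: 463481861/10549 ≈ 43936.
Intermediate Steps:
((-2100 + 13646)/((-25*62 + 31) + 12068) + 10476) + 33459 = (11546/((-1550 + 31) + 12068) + 10476) + 33459 = (11546/(-1519 + 12068) + 10476) + 33459 = (11546/10549 + 10476) + 33459 = 110522870/10549 + 33459 = 463481861/10549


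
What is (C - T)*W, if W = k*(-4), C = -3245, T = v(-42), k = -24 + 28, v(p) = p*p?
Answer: 80144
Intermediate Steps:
v(p) = p²
k = 4
T = 1764 (T = (-42)² = 1764)
W = -16 (W = 4*(-4) = -16)
(C - T)*W = (-3245 - 1*1764)*(-16) = (-3245 - 1764)*(-16) = -5009*(-16) = 80144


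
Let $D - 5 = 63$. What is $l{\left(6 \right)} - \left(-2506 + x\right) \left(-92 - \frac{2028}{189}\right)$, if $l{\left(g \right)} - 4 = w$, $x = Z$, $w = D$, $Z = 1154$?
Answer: $- \frac{8745608}{63} \approx -1.3882 \cdot 10^{5}$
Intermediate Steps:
$D = 68$ ($D = 5 + 63 = 68$)
$w = 68$
$x = 1154$
$l{\left(g \right)} = 72$ ($l{\left(g \right)} = 4 + 68 = 72$)
$l{\left(6 \right)} - \left(-2506 + x\right) \left(-92 - \frac{2028}{189}\right) = 72 - \left(-2506 + 1154\right) \left(-92 - \frac{2028}{189}\right) = 72 - - 1352 \left(-92 - \frac{676}{63}\right) = 72 - \left(-1352\right) \left(- \frac{6472}{63}\right) = 72 - \frac{8750144}{63} = - \frac{8745608}{63}$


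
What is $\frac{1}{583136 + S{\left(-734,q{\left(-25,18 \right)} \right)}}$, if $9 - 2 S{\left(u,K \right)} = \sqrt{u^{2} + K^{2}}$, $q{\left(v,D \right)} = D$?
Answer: $\frac{2332562}{1360210831881} + \frac{4 \sqrt{134770}}{1360210831881} \approx 1.7159 \cdot 10^{-6}$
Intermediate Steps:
$S{\left(u,K \right)} = \frac{9}{2} - \frac{\sqrt{K^{2} + u^{2}}}{2}$ ($S{\left(u,K \right)} = \frac{9}{2} - \frac{\sqrt{u^{2} + K^{2}}}{2} = \frac{9}{2} - \frac{\sqrt{K^{2} + u^{2}}}{2}$)
$\frac{1}{583136 + S{\left(-734,q{\left(-25,18 \right)} \right)}} = \frac{1}{583136 + \left(\frac{9}{2} - \frac{\sqrt{18^{2} + \left(-734\right)^{2}}}{2}\right)} = \frac{1}{583136 + \left(\frac{9}{2} - \frac{\sqrt{324 + 538756}}{2}\right)} = \frac{1}{583136 + \left(\frac{9}{2} - \frac{\sqrt{539080}}{2}\right)} = \frac{1}{583136 + \left(\frac{9}{2} - \frac{2 \sqrt{134770}}{2}\right)} = \frac{1}{583136 + \left(\frac{9}{2} - \sqrt{134770}\right)} = \frac{1}{\frac{1166281}{2} - \sqrt{134770}}$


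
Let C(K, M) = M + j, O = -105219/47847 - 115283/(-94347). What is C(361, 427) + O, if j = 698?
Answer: 1691362457111/1504740303 ≈ 1124.0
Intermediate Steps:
O = -1470383764/1504740303 (O = -105219*1/47847 - 115283*(-1/94347) = -35073/15949 + 115283/94347 = -1470383764/1504740303 ≈ -0.97717)
C(K, M) = 698 + M (C(K, M) = M + 698 = 698 + M)
C(361, 427) + O = (698 + 427) - 1470383764/1504740303 = 1125 - 1470383764/1504740303 = 1691362457111/1504740303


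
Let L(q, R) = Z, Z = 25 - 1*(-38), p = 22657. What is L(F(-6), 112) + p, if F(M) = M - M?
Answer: 22720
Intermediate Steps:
Z = 63 (Z = 25 + 38 = 63)
F(M) = 0
L(q, R) = 63
L(F(-6), 112) + p = 63 + 22657 = 22720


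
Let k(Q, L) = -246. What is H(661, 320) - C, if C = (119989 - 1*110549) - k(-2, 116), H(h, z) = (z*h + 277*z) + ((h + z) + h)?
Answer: 292116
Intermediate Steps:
H(h, z) = 2*h + 278*z + h*z (H(h, z) = (h*z + 277*z) + (z + 2*h) = (277*z + h*z) + (z + 2*h) = 2*h + 278*z + h*z)
C = 9686 (C = (119989 - 1*110549) - 1*(-246) = (119989 - 110549) + 246 = 9440 + 246 = 9686)
H(661, 320) - C = (2*661 + 278*320 + 661*320) - 1*9686 = (1322 + 88960 + 211520) - 9686 = 301802 - 9686 = 292116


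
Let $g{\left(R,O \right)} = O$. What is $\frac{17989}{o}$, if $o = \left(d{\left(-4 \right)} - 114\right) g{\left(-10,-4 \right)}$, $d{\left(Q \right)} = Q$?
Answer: $\frac{17989}{472} \approx 38.112$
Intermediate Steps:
$o = 472$ ($o = \left(-4 - 114\right) \left(-4\right) = \left(-118\right) \left(-4\right) = 472$)
$\frac{17989}{o} = \frac{17989}{472}$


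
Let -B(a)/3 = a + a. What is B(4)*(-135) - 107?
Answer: 3133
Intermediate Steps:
B(a) = -6*a (B(a) = -3*(a + a) = -6*a)
B(4)*(-135) - 107 = -6*4*(-135) - 107 = -24*(-135) - 107 = 3240 - 107 = 3133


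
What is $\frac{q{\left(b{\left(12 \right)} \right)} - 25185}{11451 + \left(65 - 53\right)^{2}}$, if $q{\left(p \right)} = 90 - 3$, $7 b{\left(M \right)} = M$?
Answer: $- \frac{8366}{3865} \approx -2.1646$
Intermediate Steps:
$b{\left(M \right)} = \frac{M}{7}$
$q{\left(p \right)} = 87$
$\frac{q{\left(b{\left(12 \right)} \right)} - 25185}{11451 + \left(65 - 53\right)^{2}} = \frac{87 - 25185}{11451 + \left(65 - 53\right)^{2}} = - \frac{25098}{11451 + 12^{2}} = - \frac{25098}{11451 + 144} = - \frac{25098}{11595} = \left(-25098\right) \frac{1}{11595} = - \frac{8366}{3865}$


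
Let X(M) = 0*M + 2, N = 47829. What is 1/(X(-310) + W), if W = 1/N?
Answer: 47829/95659 ≈ 0.49999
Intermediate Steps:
X(M) = 2 (X(M) = 0 + 2 = 2)
W = 1/47829 ≈ 2.0908e-5
1/(X(-310) + W) = 1/(2 + 1/47829) = 1/(95659/47829) = 47829/95659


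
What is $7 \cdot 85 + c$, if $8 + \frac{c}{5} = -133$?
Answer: $-110$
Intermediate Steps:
$c = -705$ ($c = -40 + 5 \left(-133\right) = -40 - 665 = -705$)
$7 \cdot 85 + c = 7 \cdot 85 - 705 = 595 - 705 = -110$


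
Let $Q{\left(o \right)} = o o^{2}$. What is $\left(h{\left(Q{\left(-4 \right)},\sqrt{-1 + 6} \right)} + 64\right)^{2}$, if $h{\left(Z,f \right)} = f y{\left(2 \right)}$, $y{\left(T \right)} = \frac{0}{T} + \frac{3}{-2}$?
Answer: $\frac{16429}{4} - 192 \sqrt{5} \approx 3677.9$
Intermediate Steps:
$Q{\left(o \right)} = o^{3}$
$y{\left(T \right)} = - \frac{3}{2}$ ($y{\left(T \right)} = 0 + 3 \left(- \frac{1}{2}\right) = 0 - \frac{3}{2} = - \frac{3}{2}$)
$h{\left(Z,f \right)} = - \frac{3 f}{2}$ ($h{\left(Z,f \right)} = f \left(- \frac{3}{2}\right) = - \frac{3 f}{2}$)
$\left(h{\left(Q{\left(-4 \right)},\sqrt{-1 + 6} \right)} + 64\right)^{2} = \left(- \frac{3 \sqrt{-1 + 6}}{2} + 64\right)^{2} = \left(- \frac{3 \sqrt{5}}{2} + 64\right)^{2} = \left(64 - \frac{3 \sqrt{5}}{2}\right)^{2}$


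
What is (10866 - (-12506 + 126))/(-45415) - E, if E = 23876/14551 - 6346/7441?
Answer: -6391775422836/4917263301265 ≈ -1.2999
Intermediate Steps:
E = 85320670/108273991 (E = 23876*(1/14551) - 6346*1/7441 = 23876/14551 - 6346/7441 = 85320670/108273991 ≈ 0.78801)
(10866 - (-12506 + 126))/(-45415) - E = (10866 - (-12506 + 126))/(-45415) - 1*85320670/108273991 = (10866 - 1*(-12380))*(-1/45415) - 85320670/108273991 = (10866 + 12380)*(-1/45415) - 85320670/108273991 = 23246*(-1/45415) - 85320670/108273991 = -23246/45415 - 85320670/108273991 = -6391775422836/4917263301265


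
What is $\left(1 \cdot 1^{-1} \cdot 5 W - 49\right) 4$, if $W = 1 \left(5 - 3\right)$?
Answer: $-156$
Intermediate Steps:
$W = 2$ ($W = 1 \cdot 2 = 2$)
$\left(1 \cdot 1^{-1} \cdot 5 W - 49\right) 4 = \left(1 \cdot 1^{-1} \cdot 5 \cdot 2 - 49\right) 4 = \left(1 \cdot 1 \cdot 5 \cdot 2 - 49\right) 4 = \left(1 \cdot 5 \cdot 2 - 49\right) 4 = \left(5 \cdot 2 - 49\right) 4 = \left(10 - 49\right) 4 = \left(-39\right) 4 = -156$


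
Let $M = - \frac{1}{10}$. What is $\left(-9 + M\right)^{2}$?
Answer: $\frac{8281}{100} \approx 82.81$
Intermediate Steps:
$M = - \frac{1}{10}$ ($M = \left(-1\right) \frac{1}{10} = - \frac{1}{10} \approx -0.1$)
$\left(-9 + M\right)^{2} = \left(-9 - \frac{1}{10}\right)^{2} = \left(- \frac{91}{10}\right)^{2} = \frac{8281}{100}$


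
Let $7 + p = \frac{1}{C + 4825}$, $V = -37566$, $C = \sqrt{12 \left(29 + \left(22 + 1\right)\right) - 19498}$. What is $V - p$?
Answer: $\frac{- 37559 \sqrt{18874} + 181222176 i}{\sqrt{18874} - 4825 i} \approx -37559.0 + 5.722 \cdot 10^{-6} i$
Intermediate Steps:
$C = i \sqrt{18874}$ ($C = \sqrt{12 \left(29 + 23\right) - 19498} = \sqrt{12 \cdot 52 - 19498} = \sqrt{624 - 19498} = \sqrt{-18874} = i \sqrt{18874} \approx 137.38 i$)
$p = -7 + \frac{1}{4825 + i \sqrt{18874}}$ ($p = -7 + \frac{1}{i \sqrt{18874} + 4825} = -7 + \frac{1}{4825 + i \sqrt{18874}} \approx -6.9998 - 5.8964 \cdot 10^{-6} i$)
$V - p = -37566 - \frac{- 7 \sqrt{18874} + 33774 i}{\sqrt{18874} - 4825 i}$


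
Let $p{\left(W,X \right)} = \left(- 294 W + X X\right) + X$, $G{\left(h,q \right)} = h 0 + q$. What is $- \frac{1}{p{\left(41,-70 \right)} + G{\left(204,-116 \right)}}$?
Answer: $\frac{1}{7340} \approx 0.00013624$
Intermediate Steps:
$G{\left(h,q \right)} = q$ ($G{\left(h,q \right)} = 0 + q = q$)
$p{\left(W,X \right)} = X + X^{2} - 294 W$ ($p{\left(W,X \right)} = \left(- 294 W + X^{2}\right) + X = \left(X^{2} - 294 W\right) + X = X + X^{2} - 294 W$)
$- \frac{1}{p{\left(41,-70 \right)} + G{\left(204,-116 \right)}} = - \frac{1}{\left(-70 + \left(-70\right)^{2} - 12054\right) - 116} = - \frac{1}{\left(-70 + 4900 - 12054\right) - 116} = - \frac{1}{-7224 - 116} = - \frac{1}{-7340} = \left(-1\right) \left(- \frac{1}{7340}\right) = \frac{1}{7340}$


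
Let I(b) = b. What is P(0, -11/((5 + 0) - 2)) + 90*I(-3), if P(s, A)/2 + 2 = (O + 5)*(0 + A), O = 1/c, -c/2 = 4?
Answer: -1239/4 ≈ -309.75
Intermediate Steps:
c = -8 (c = -2*4 = -8)
O = -⅛ (O = 1/(-8) = -⅛ ≈ -0.12500)
P(s, A) = -4 + 39*A/4 (P(s, A) = -4 + 2*((-⅛ + 5)*(0 + A)) = -4 + 2*(39*A/8) = -4 + 39*A/4)
P(0, -11/((5 + 0) - 2)) + 90*I(-3) = (-4 + 39*(-11/((5 + 0) - 2))/4) + 90*(-3) = (-4 + 39*(-11/(5 - 2))/4) - 270 = (-4 + 39*(-11/3)/4) - 270 = (-4 + 39*(-11*⅓)/4) - 270 = (-4 + (39/4)*(-11/3)) - 270 = (-4 - 143/4) - 270 = -159/4 - 270 = -1239/4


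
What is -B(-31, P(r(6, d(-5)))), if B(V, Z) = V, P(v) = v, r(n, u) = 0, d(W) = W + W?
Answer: 31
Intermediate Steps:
d(W) = 2*W
-B(-31, P(r(6, d(-5)))) = -1*(-31) = 31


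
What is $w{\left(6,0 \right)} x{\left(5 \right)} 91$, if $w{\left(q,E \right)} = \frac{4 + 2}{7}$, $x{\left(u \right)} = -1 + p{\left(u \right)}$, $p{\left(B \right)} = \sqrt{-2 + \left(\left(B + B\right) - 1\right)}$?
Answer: $-78 + 78 \sqrt{7} \approx 128.37$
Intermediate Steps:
$p{\left(B \right)} = \sqrt{-3 + 2 B}$ ($p{\left(B \right)} = \sqrt{-2 + \left(2 B - 1\right)} = \sqrt{-2 + \left(-1 + 2 B\right)} = \sqrt{-3 + 2 B}$)
$x{\left(u \right)} = -1 + \sqrt{-3 + 2 u}$
$w{\left(q,E \right)} = \frac{6}{7}$ ($w{\left(q,E \right)} = 6 \cdot \frac{1}{7} = \frac{6}{7}$)
$w{\left(6,0 \right)} x{\left(5 \right)} 91 = \frac{6 \left(-1 + \sqrt{-3 + 2 \cdot 5}\right)}{7} \cdot 91 = \frac{6 \left(-1 + \sqrt{-3 + 10}\right)}{7} \cdot 91 = \frac{6 \left(-1 + \sqrt{7}\right)}{7} \cdot 91 = \left(- \frac{6}{7} + \frac{6 \sqrt{7}}{7}\right) 91 = -78 + 78 \sqrt{7}$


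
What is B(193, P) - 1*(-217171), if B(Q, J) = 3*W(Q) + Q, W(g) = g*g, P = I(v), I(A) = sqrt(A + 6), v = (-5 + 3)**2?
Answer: 329111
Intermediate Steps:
v = 4 (v = (-2)**2 = 4)
I(A) = sqrt(6 + A)
P = sqrt(10) (P = sqrt(6 + 4) = sqrt(10) ≈ 3.1623)
W(g) = g**2
B(Q, J) = Q + 3*Q**2 (B(Q, J) = 3*Q**2 + Q = Q + 3*Q**2)
B(193, P) - 1*(-217171) = 193*(1 + 3*193) - 1*(-217171) = 193*(1 + 579) + 217171 = 193*580 + 217171 = 111940 + 217171 = 329111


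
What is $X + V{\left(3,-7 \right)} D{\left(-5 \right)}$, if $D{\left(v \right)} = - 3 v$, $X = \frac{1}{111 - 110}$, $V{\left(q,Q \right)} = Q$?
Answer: $-104$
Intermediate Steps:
$X = 1$ ($X = 1^{-1} = 1$)
$X + V{\left(3,-7 \right)} D{\left(-5 \right)} = 1 - 7 \left(\left(-3\right) \left(-5\right)\right) = 1 - 105 = -104$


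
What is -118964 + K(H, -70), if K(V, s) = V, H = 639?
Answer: -118325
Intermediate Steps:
-118964 + K(H, -70) = -118964 + 639 = -118325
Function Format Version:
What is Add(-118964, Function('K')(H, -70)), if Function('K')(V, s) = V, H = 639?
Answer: -118325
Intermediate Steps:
Add(-118964, Function('K')(H, -70)) = Add(-118964, 639) = -118325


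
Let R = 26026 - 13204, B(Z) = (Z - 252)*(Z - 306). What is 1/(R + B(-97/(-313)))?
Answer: 97969/8793812017 ≈ 1.1141e-5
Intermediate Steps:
B(Z) = (-306 + Z)*(-252 + Z) (B(Z) = (-252 + Z)*(-306 + Z) = (-306 + Z)*(-252 + Z))
R = 12822
1/(R + B(-97/(-313))) = 1/(12822 + (77112 + (-97/(-313))**2 - (-54126)/(-313))) = 1/(12822 + (77112 + (-97*(-1/313))**2 - (-54126)*(-1)/313)) = 1/(12822 + (77112 + (97/313)**2 - 558*97/313)) = 1/(12822 + (77112 + 9409/97969 - 54126/313)) = 1/(12822 + 7537653499/97969) = 1/(8793812017/97969) = 97969/8793812017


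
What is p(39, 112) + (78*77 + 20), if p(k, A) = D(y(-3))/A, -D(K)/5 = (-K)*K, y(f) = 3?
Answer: 674957/112 ≈ 6026.4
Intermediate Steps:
D(K) = 5*K**2 (D(K) = -5*(-K)*K = -(-5)*K**2 = 5*K**2)
p(k, A) = 45/A (p(k, A) = (5*3**2)/A = (5*9)/A = 45/A)
p(39, 112) + (78*77 + 20) = 45/112 + (78*77 + 20) = 45*(1/112) + (6006 + 20) = 45/112 + 6026 = 674957/112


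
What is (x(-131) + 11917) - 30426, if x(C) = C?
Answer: -18640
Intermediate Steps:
(x(-131) + 11917) - 30426 = (-131 + 11917) - 30426 = 11786 - 30426 = -18640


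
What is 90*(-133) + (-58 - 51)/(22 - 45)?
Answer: -275201/23 ≈ -11965.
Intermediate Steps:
90*(-133) + (-58 - 51)/(22 - 45) = -11970 - 109/(-23) = -11970 - 109*(-1/23) = -11970 + 109/23 = -275201/23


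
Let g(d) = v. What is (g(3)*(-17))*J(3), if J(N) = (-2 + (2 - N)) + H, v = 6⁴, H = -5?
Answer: 176256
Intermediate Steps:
v = 1296
J(N) = -5 - N (J(N) = (-2 + (2 - N)) - 5 = -N - 5 = -5 - N)
g(d) = 1296
(g(3)*(-17))*J(3) = (1296*(-17))*(-5 - 1*3) = -22032*(-5 - 3) = -22032*(-8) = 176256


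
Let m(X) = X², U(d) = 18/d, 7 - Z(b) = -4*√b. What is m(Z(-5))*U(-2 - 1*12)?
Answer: 279/7 - 72*I*√5 ≈ 39.857 - 161.0*I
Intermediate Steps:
Z(b) = 7 + 4*√b (Z(b) = 7 - (-4)*√b = 7 + 4*√b)
m(Z(-5))*U(-2 - 1*12) = (7 + 4*√(-5))²*(18/(-2 - 1*12)) = (7 + 4*(I*√5))²*(18/(-2 - 12)) = (7 + 4*I*√5)²*(18/(-14)) = (7 + 4*I*√5)²*(18*(-1/14)) = (7 + 4*I*√5)²*(-9/7) = -9*(7 + 4*I*√5)²/7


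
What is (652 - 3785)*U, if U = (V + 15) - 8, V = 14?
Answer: -65793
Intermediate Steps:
U = 21 (U = (14 + 15) - 8 = 29 - 8 = 21)
(652 - 3785)*U = (652 - 3785)*21 = -3133*21 = -65793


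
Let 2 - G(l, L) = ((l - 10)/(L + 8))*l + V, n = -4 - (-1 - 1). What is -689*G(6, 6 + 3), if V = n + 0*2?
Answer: -63388/17 ≈ -3728.7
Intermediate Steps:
n = -2 (n = -4 - 1*(-2) = -4 + 2 = -2)
V = -2 (V = -2 + 0*2 = -2 + 0 = -2)
G(l, L) = 4 - l*(-10 + l)/(8 + L) (G(l, L) = 2 - (((l - 10)/(L + 8))*l - 2) = 2 - (((-10 + l)/(8 + L))*l - 2) = 2 - (l*(-10 + l)/(8 + L) - 2) = 2 - (-2 + l*(-10 + l)/(8 + L)) = 2 + (2 - l*(-10 + l)/(8 + L)) = 4 - l*(-10 + l)/(8 + L))
-689*G(6, 6 + 3) = -689*(32 - 1*6² + 4*(6 + 3) + 10*6)/(8 + (6 + 3)) = -689*(32 - 1*36 + 4*9 + 60)/(8 + 9) = -689*(32 - 36 + 36 + 60)/17 = -689*92/17 = -63388/17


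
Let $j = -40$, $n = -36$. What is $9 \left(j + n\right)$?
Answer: $-684$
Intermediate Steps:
$9 \left(j + n\right) = 9 \left(-40 - 36\right) = 9 \left(-76\right) = -684$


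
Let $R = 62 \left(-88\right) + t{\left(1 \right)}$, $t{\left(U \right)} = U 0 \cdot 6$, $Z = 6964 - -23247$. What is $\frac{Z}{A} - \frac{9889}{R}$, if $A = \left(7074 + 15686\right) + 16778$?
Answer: $\frac{814989}{316304} \approx 2.5766$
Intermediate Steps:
$Z = 30211$ ($Z = 6964 + 23247 = 30211$)
$A = 39538$ ($A = 22760 + 16778 = 39538$)
$t{\left(U \right)} = 0$ ($t{\left(U \right)} = 0 \cdot 6 = 0$)
$R = -5456$ ($R = 62 \left(-88\right) + 0 = -5456 + 0 = -5456$)
$\frac{Z}{A} - \frac{9889}{R} = \frac{30211}{39538} - \frac{9889}{-5456} = 30211 \cdot \frac{1}{39538} - - \frac{29}{16} = \frac{30211}{39538} + \frac{29}{16} = \frac{814989}{316304}$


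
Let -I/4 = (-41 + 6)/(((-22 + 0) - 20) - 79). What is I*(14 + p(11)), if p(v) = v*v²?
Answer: -188300/121 ≈ -1556.2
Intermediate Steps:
I = -140/121 (I = -4*(-41 + 6)/(((-22 + 0) - 20) - 79) = -(-140)/((-22 - 20) - 79) = -(-140)/(-42 - 79) = -(-140)/(-121) = -(-140)*(-1)/121 = -4*35/121 = -140/121 ≈ -1.1570)
p(v) = v³
I*(14 + p(11)) = -140*(14 + 11³)/121 = -140*(14 + 1331)/121 = -140/121*1345 = -188300/121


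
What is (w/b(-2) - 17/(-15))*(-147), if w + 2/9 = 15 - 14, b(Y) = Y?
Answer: -3283/30 ≈ -109.43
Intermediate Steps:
w = 7/9 (w = -2/9 + (15 - 14) = -2/9 + 1 = 7/9 ≈ 0.77778)
(w/b(-2) - 17/(-15))*(-147) = ((7/9)/(-2) - 17/(-15))*(-147) = ((7/9)*(-½) - 17*(-1/15))*(-147) = (-7/18 + 17/15)*(-147) = (67/90)*(-147) = -3283/30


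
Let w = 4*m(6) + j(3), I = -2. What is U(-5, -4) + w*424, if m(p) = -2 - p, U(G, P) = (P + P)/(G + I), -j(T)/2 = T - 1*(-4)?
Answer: -136520/7 ≈ -19503.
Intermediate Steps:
j(T) = -8 - 2*T (j(T) = -2*(T - 1*(-4)) = -2*(T + 4) = -2*(4 + T) = -8 - 2*T)
U(G, P) = 2*P/(-2 + G) (U(G, P) = (P + P)/(G - 2) = (2*P)/(-2 + G) = 2*P/(-2 + G))
w = -46 (w = 4*(-2 - 1*6) + (-8 - 2*3) = 4*(-2 - 6) + (-8 - 6) = 4*(-8) - 14 = -32 - 14 = -46)
U(-5, -4) + w*424 = 2*(-4)/(-2 - 5) - 46*424 = 2*(-4)/(-7) - 19504 = 2*(-4)*(-1/7) - 19504 = 8/7 - 19504 = -136520/7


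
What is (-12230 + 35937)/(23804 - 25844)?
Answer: -23707/2040 ≈ -11.621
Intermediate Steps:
(-12230 + 35937)/(23804 - 25844) = 23707/(-2040) = 23707*(-1/2040) = -23707/2040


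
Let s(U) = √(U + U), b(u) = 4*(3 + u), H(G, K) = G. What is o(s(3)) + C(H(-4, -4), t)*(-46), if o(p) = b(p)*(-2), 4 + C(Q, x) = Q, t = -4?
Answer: 344 - 8*√6 ≈ 324.40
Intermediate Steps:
b(u) = 12 + 4*u
C(Q, x) = -4 + Q
s(U) = √2*√U (s(U) = √(2*U) = √2*√U)
o(p) = -24 - 8*p (o(p) = (12 + 4*p)*(-2) = -24 - 8*p)
o(s(3)) + C(H(-4, -4), t)*(-46) = (-24 - 8*√2*√3) + (-4 - 4)*(-46) = (-24 - 8*√6) - 8*(-46) = (-24 - 8*√6) + 368 = 344 - 8*√6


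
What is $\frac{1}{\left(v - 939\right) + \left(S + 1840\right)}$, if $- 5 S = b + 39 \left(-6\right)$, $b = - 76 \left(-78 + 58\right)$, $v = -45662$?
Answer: $- \frac{5}{225091} \approx -2.2213 \cdot 10^{-5}$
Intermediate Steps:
$b = 1520$ ($b = \left(-76\right) \left(-20\right) = 1520$)
$S = - \frac{1286}{5}$ ($S = - \frac{1520 + 39 \left(-6\right)}{5} = - \frac{1520 - 234}{5} = \left(- \frac{1}{5}\right) 1286 = - \frac{1286}{5} \approx -257.2$)
$\frac{1}{\left(v - 939\right) + \left(S + 1840\right)} = \frac{1}{\left(-45662 - 939\right) + \left(- \frac{1286}{5} + 1840\right)} = \frac{1}{-46601 + \frac{7914}{5}} = \frac{1}{- \frac{225091}{5}} = - \frac{5}{225091}$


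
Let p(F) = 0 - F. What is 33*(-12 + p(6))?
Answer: -594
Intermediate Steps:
p(F) = -F
33*(-12 + p(6)) = 33*(-12 - 1*6) = 33*(-12 - 6) = 33*(-18) = -594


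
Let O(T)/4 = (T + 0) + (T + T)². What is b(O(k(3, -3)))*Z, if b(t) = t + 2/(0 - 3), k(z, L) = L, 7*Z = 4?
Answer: 1576/21 ≈ 75.048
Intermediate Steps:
Z = 4/7 (Z = (⅐)*4 = 4/7 ≈ 0.57143)
O(T) = 4*T + 16*T² (O(T) = 4*((T + 0) + (T + T)²) = 4*(T + (2*T)²) = 4*(T + 4*T²) = 4*T + 16*T²)
b(t) = -⅔ + t (b(t) = t + 2/(-3) = t + 2*(-⅓) = t - ⅔ = -⅔ + t)
b(O(k(3, -3)))*Z = (-⅔ + 4*(-3)*(1 + 4*(-3)))*(4/7) = (-⅔ + 4*(-3)*(1 - 12))*(4/7) = (-⅔ + 4*(-3)*(-11))*(4/7) = (-⅔ + 132)*(4/7) = (394/3)*(4/7) = 1576/21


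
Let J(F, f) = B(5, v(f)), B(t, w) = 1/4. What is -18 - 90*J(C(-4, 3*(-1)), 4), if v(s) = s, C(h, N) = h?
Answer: -81/2 ≈ -40.500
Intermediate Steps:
B(t, w) = ¼
J(F, f) = ¼
-18 - 90*J(C(-4, 3*(-1)), 4) = -18 - 90*¼ = -18 - 45/2 = -81/2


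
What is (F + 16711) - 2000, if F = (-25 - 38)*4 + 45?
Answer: 14504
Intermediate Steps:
F = -207 (F = -63*4 + 45 = -252 + 45 = -207)
(F + 16711) - 2000 = (-207 + 16711) - 2000 = 16504 - 2000 = 14504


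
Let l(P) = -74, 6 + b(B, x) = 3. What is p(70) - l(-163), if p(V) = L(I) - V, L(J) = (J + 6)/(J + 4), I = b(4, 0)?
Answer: 7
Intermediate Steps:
b(B, x) = -3 (b(B, x) = -6 + 3 = -3)
I = -3
L(J) = (6 + J)/(4 + J)
p(V) = 3 - V (p(V) = (6 - 3)/(4 - 3) - V = 3/1 - V = 1*3 - V = 3 - V)
p(70) - l(-163) = (3 - 1*70) - 1*(-74) = (3 - 70) + 74 = -67 + 74 = 7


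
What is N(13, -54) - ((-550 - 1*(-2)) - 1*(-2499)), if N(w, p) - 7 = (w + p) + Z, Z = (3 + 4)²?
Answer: -1936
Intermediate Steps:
Z = 49 (Z = 7² = 49)
N(w, p) = 56 + p + w (N(w, p) = 7 + ((w + p) + 49) = 7 + ((p + w) + 49) = 7 + (49 + p + w) = 56 + p + w)
N(13, -54) - ((-550 - 1*(-2)) - 1*(-2499)) = (56 - 54 + 13) - ((-550 - 1*(-2)) - 1*(-2499)) = 15 - ((-550 + 2) + 2499) = 15 - (-548 + 2499) = 15 - 1*1951 = 15 - 1951 = -1936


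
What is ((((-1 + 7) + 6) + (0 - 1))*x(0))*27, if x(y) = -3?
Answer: -891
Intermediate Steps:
((((-1 + 7) + 6) + (0 - 1))*x(0))*27 = ((((-1 + 7) + 6) + (0 - 1))*(-3))*27 = (((6 + 6) - 1)*(-3))*27 = ((12 - 1)*(-3))*27 = (11*(-3))*27 = -33*27 = -891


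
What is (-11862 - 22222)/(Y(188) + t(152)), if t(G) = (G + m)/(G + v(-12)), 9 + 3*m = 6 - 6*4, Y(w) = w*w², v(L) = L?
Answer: -4771760/930254223 ≈ -0.0051295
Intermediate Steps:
Y(w) = w³
m = -9 (m = -3 + (6 - 6*4)/3 = -3 + (6 - 24)/3 = -3 + (⅓)*(-18) = -3 - 6 = -9)
t(G) = (-9 + G)/(-12 + G) (t(G) = (G - 9)/(G - 12) = (-9 + G)/(-12 + G))
(-11862 - 22222)/(Y(188) + t(152)) = (-11862 - 22222)/(188³ + (-9 + 152)/(-12 + 152)) = -34084/(6644672 + 143/140) = -34084/930254223/140 = -34084*140/930254223 = -4771760/930254223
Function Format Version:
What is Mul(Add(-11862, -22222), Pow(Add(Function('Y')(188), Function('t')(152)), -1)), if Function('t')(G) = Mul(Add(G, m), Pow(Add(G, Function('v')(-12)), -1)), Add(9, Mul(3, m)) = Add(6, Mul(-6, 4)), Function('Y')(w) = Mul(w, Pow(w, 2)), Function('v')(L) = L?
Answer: Rational(-4771760, 930254223) ≈ -0.0051295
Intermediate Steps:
Function('Y')(w) = Pow(w, 3)
m = -9 (m = Add(-3, Mul(Rational(1, 3), Add(6, Mul(-6, 4)))) = Add(-3, Mul(Rational(1, 3), Add(6, -24))) = Add(-3, Mul(Rational(1, 3), -18)) = Add(-3, -6) = -9)
Function('t')(G) = Mul(Pow(Add(-12, G), -1), Add(-9, G)) (Function('t')(G) = Mul(Add(G, -9), Pow(Add(G, -12), -1)) = Mul(Add(-9, G), Pow(Add(-12, G), -1)) = Mul(Pow(Add(-12, G), -1), Add(-9, G)))
Mul(Add(-11862, -22222), Pow(Add(Function('Y')(188), Function('t')(152)), -1)) = Mul(Add(-11862, -22222), Pow(Add(Pow(188, 3), Mul(Pow(Add(-12, 152), -1), Add(-9, 152))), -1)) = Mul(-34084, Pow(Add(6644672, Mul(Pow(140, -1), 143)), -1)) = Mul(-34084, Pow(Add(6644672, Mul(Rational(1, 140), 143)), -1)) = Mul(-34084, Pow(Add(6644672, Rational(143, 140)), -1)) = Mul(-34084, Pow(Rational(930254223, 140), -1)) = Mul(-34084, Rational(140, 930254223)) = Rational(-4771760, 930254223)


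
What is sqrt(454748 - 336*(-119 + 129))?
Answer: 98*sqrt(47) ≈ 671.85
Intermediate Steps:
sqrt(454748 - 336*(-119 + 129)) = sqrt(454748 - 336*10) = sqrt(454748 - 3360) = sqrt(451388) = 98*sqrt(47)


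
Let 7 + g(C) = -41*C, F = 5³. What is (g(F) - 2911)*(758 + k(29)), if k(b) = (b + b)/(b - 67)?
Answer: -115602039/19 ≈ -6.0843e+6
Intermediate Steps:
F = 125
k(b) = 2*b/(-67 + b) (k(b) = (2*b)/(-67 + b) = 2*b/(-67 + b))
g(C) = -7 - 41*C
(g(F) - 2911)*(758 + k(29)) = ((-7 - 41*125) - 2911)*(758 + 2*29/(-67 + 29)) = ((-7 - 5125) - 2911)*(758 + 2*29/(-38)) = (-5132 - 2911)*(758 + 2*29*(-1/38)) = -8043*(758 - 29/19) = -8043*14373/19 = -115602039/19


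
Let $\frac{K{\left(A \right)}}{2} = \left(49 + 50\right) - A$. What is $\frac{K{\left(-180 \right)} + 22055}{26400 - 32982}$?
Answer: $- \frac{22613}{6582} \approx -3.4356$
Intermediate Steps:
$K{\left(A \right)} = 198 - 2 A$ ($K{\left(A \right)} = 2 \left(\left(49 + 50\right) - A\right) = 2 \left(99 - A\right) = 198 - 2 A$)
$\frac{K{\left(-180 \right)} + 22055}{26400 - 32982} = \frac{\left(198 - -360\right) + 22055}{26400 - 32982} = \frac{\left(198 + 360\right) + 22055}{-6582} = \left(558 + 22055\right) \left(- \frac{1}{6582}\right) = 22613 \left(- \frac{1}{6582}\right) = - \frac{22613}{6582}$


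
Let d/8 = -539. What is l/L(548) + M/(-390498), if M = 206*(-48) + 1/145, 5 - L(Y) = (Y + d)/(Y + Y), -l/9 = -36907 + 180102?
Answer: -19994367498685651/130853927310 ≈ -1.5280e+5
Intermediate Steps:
d = -4312 (d = 8*(-539) = -4312)
l = -1288755 (l = -9*(-36907 + 180102) = -9*143195 = -1288755)
L(Y) = 5 - (-4312 + Y)/(2*Y) (L(Y) = 5 - (Y - 4312)/(Y + Y) = 5 - (-4312 + Y)/(2*Y))
M = -1433759/145 (M = -9888 + 1/145 = -1433759/145 ≈ -9888.0)
l/L(548) + M/(-390498) = -1288755/(9/2 + 2156/548) - 1433759/145/(-390498) = -1288755/(9/2 + 2156*(1/548)) - 1433759/145*(-1/390498) = -1288755/(9/2 + 539/137) + 1433759/56622210 = -1288755/2311/274 + 1433759/56622210 = -1288755*274/2311 + 1433759/56622210 = -353118870/2311 + 1433759/56622210 = -19994367498685651/130853927310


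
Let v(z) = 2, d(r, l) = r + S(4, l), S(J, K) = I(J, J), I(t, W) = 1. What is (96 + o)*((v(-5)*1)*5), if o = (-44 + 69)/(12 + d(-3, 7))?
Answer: 985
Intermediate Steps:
S(J, K) = 1
d(r, l) = 1 + r (d(r, l) = r + 1 = 1 + r)
o = 5/2 (o = (-44 + 69)/(12 + (1 - 3)) = 25/(12 - 2) = 25/10 = 25*(⅒) = 5/2 ≈ 2.5000)
(96 + o)*((v(-5)*1)*5) = (96 + 5/2)*((2*1)*5) = 197*(2*5)/2 = (197/2)*10 = 985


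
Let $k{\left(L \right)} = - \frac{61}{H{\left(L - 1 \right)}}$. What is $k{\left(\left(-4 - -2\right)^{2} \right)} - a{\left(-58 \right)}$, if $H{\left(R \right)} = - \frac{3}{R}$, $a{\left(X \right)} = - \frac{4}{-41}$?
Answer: $\frac{2497}{41} \approx 60.902$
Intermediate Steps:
$a{\left(X \right)} = \frac{4}{41}$ ($a{\left(X \right)} = \left(-4\right) \left(- \frac{1}{41}\right) = \frac{4}{41}$)
$k{\left(L \right)} = - \frac{61}{3} + \frac{61 L}{3}$ ($k{\left(L \right)} = - \frac{61}{\left(-3\right) \frac{1}{L - 1}} = - \frac{61}{\left(-3\right) \frac{1}{-1 + L}} = - 61 \left(\frac{1}{3} - \frac{L}{3}\right) = - \frac{61}{3} + \frac{61 L}{3}$)
$k{\left(\left(-4 - -2\right)^{2} \right)} - a{\left(-58 \right)} = \left(- \frac{61}{3} + \frac{61 \left(-4 - -2\right)^{2}}{3}\right) - \frac{4}{41} = \left(- \frac{61}{3} + \frac{61 \left(-4 + 2\right)^{2}}{3}\right) - \frac{4}{41} = \left(- \frac{61}{3} + \frac{61 \left(-2\right)^{2}}{3}\right) - \frac{4}{41} = \left(- \frac{61}{3} + \frac{61}{3} \cdot 4\right) - \frac{4}{41} = \left(- \frac{61}{3} + \frac{244}{3}\right) - \frac{4}{41} = 61 - \frac{4}{41} = \frac{2497}{41}$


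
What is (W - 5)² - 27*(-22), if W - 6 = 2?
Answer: 603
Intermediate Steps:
W = 8 (W = 6 + 2 = 8)
(W - 5)² - 27*(-22) = (8 - 5)² - 27*(-22) = 3² + 594 = 9 + 594 = 603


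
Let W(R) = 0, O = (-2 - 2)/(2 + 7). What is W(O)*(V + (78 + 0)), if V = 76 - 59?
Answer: 0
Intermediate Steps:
O = -4/9 ≈ -0.44444
V = 17
W(O)*(V + (78 + 0)) = 0*(17 + (78 + 0)) = 0*(17 + 78) = 0*95 = 0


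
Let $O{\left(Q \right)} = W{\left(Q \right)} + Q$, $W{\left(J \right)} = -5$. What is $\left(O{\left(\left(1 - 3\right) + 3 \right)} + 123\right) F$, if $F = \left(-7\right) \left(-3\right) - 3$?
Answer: $2142$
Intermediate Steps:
$F = 18$ ($F = 21 - 3 = 18$)
$O{\left(Q \right)} = -5 + Q$
$\left(O{\left(\left(1 - 3\right) + 3 \right)} + 123\right) F = \left(\left(-5 + \left(\left(1 - 3\right) + 3\right)\right) + 123\right) 18 = \left(\left(-5 + \left(-2 + 3\right)\right) + 123\right) 18 = \left(\left(-5 + 1\right) + 123\right) 18 = \left(-4 + 123\right) 18 = 119 \cdot 18 = 2142$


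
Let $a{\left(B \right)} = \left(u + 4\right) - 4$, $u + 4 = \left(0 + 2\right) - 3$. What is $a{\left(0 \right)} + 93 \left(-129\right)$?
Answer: $-12002$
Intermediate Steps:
$u = -5$ ($u = -4 + \left(\left(0 + 2\right) - 3\right) = -4 + \left(2 - 3\right) = -4 - 1 = -5$)
$a{\left(B \right)} = -5$ ($a{\left(B \right)} = \left(-5 + 4\right) - 4 = -1 - 4 = -5$)
$a{\left(0 \right)} + 93 \left(-129\right) = -5 + 93 \left(-129\right) = -5 - 11997 = -12002$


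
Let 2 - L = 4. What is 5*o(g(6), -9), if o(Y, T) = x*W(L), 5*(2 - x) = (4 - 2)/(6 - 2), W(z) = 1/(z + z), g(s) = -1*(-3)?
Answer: -19/8 ≈ -2.3750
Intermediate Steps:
g(s) = 3
L = -2 (L = 2 - 1*4 = 2 - 4 = -2)
W(z) = 1/(2*z)
x = 19/10 (x = 2 - (4 - 2)/(5*(6 - 2)) = 2 - 2/(5*4) = 2 - 1/5*1/2 = 2 - 1/10 = 19/10 ≈ 1.9000)
o(Y, T) = -19/40 (o(Y, T) = 19*((1/2)/(-2))/10 = 19*((1/2)*(-1/2))/10 = (19/10)*(-1/4) = -19/40)
5*o(g(6), -9) = 5*(-19/40) = -19/8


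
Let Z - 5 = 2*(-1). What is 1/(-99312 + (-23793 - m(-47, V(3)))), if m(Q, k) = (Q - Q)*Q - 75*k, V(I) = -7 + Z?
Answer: -1/123405 ≈ -8.1034e-6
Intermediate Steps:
Z = 3 (Z = 5 + 2*(-1) = 5 - 2 = 3)
V(I) = -4 (V(I) = -7 + 3 = -4)
m(Q, k) = -75*k (m(Q, k) = 0*Q - 75*k = 0 - 75*k = -75*k)
1/(-99312 + (-23793 - m(-47, V(3)))) = 1/(-99312 + (-23793 - (-75)*(-4))) = 1/(-99312 + (-23793 - 1*300)) = 1/(-99312 + (-23793 - 300)) = 1/(-99312 - 24093) = 1/(-123405) = -1/123405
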